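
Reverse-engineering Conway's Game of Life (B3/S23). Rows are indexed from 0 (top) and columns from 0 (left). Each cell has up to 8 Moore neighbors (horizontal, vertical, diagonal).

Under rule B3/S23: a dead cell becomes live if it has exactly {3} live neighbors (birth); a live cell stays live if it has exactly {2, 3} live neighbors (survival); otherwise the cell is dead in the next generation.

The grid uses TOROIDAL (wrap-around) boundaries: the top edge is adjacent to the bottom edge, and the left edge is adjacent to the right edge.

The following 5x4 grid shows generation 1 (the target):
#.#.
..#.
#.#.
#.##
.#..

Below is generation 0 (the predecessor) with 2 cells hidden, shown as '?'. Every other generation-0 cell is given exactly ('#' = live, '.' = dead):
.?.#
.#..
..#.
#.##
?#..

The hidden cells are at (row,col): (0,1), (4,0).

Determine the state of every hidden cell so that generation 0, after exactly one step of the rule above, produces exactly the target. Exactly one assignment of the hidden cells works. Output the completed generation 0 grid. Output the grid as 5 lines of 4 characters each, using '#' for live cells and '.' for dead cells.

Answer: ...#
.#..
..#.
#.##
.#..

Derivation:
Hidden generation-0 cells (in order): (0,1), (4,0).
A hidden cell only influences target cells in its own 3x3 neighborhood. Try each of the 2^2 = 4 assignments, step the completed generation 0 forward once under B3/S23, and compare with the target:
  (0,1)=. (4,0)=. -> step reproduces the target at every cell -> ACCEPT
  (0,1)=. (4,0)=# -> step gives (0,0)='.' but target has '#' -> reject
  (0,1)=# (4,0)=. -> step gives (0,0)='.' but target has '#' -> reject
  (0,1)=# (4,0)=# -> step gives (0,0)='.' but target has '#' -> reject
Unique solution: (0,1)=dead, (4,0)=dead.
Check: live-neighbor counts of every cell in the completed generation 0:
3230
2132
3434
2433
4244
Applying B3/S23 to generation 0 with these counts gives:
#.#.
..#.
#.#.
#.##
.#..
which matches the target exactly.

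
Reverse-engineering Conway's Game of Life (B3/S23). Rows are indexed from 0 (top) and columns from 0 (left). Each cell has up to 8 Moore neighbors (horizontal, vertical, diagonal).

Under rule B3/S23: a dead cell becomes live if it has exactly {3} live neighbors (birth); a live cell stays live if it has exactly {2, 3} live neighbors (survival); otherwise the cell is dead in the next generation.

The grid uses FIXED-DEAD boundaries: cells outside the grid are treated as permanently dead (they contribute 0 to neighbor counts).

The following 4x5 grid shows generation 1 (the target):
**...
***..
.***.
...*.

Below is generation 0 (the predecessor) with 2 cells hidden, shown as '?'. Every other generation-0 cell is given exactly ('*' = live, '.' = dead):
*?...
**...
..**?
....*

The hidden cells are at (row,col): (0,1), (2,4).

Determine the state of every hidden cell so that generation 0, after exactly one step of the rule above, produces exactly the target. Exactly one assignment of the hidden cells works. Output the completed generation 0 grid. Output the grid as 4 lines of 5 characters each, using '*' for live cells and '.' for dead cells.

Hidden generation-0 cells (in order): (0,1), (2,4).
A hidden cell only influences target cells in its own 3x3 neighborhood. Try each of the 2^2 = 4 assignments, step the completed generation 0 forward once under B3/S23, and compare with the target:
  (0,1)=. (2,4)=. -> step reproduces the target at every cell -> ACCEPT
  (0,1)=. (2,4)=* -> step gives (1,3)='*' but target has '.' -> reject
  (0,1)=* (2,4)=. -> step gives (1,1)='.' but target has '*' -> reject
  (0,1)=* (2,4)=* -> step gives (1,1)='.' but target has '*' -> reject
Unique solution: (0,1)=dead, (2,4)=dead.
Check: live-neighbor counts of every cell in the completed generation 0:
23100
23321
23222
01231
Applying B3/S23 to generation 0 with these counts gives:
**...
***..
.***.
...*.
which matches the target exactly.

Answer: *....
**...
..**.
....*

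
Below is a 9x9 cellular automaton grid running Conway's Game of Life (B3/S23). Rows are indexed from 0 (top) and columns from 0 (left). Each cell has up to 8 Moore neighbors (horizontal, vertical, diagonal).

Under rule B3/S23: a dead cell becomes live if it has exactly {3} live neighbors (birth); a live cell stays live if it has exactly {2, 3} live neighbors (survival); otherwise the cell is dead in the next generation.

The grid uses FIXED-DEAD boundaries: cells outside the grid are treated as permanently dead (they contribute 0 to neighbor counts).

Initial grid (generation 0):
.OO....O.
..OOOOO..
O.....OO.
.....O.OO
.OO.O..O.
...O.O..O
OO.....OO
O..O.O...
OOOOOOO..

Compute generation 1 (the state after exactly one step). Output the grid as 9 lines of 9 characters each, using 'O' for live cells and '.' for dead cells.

Simulating step by step:
Generation 0 (given above): 35 live cells
Generation 1: 39 live cells
(generation 1 grid is the final answer)

Answer: .OO.OOO..
..OOOO...
...O....O
.O...O..O
..OOOO.O.
O..OO.O.O
OOO...OOO
...O.O.O.
OOOO.OO..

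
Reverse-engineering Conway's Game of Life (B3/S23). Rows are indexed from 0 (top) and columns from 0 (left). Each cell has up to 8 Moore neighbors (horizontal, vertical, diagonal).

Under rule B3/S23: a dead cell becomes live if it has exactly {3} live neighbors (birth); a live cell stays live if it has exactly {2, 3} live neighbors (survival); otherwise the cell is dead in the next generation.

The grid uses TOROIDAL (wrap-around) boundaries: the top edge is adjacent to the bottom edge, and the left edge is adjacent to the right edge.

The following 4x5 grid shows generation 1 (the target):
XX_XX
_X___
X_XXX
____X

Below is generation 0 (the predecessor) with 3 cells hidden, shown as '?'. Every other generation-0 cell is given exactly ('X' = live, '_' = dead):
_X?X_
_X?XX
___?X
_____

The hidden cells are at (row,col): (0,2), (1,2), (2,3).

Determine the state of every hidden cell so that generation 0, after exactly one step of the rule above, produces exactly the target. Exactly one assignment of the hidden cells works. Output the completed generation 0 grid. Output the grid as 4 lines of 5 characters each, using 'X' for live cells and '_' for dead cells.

Hidden generation-0 cells (in order): (0,2), (1,2), (2,3).
A hidden cell only influences target cells in its own 3x3 neighborhood. Try each of the 2^3 = 8 assignments, step the completed generation 0 forward once under B3/S23, and compare with the target:
  (0,2)=_ (1,2)=_ (2,3)=_ -> step gives (0,1)='_' but target has 'X' -> reject
  (0,2)=_ (1,2)=_ (2,3)=X -> step gives (0,1)='_' but target has 'X' -> reject
  (0,2)=_ (1,2)=X (2,3)=_ -> step gives (1,4)='X' but target has '_' -> reject
  (0,2)=_ (1,2)=X (2,3)=X -> step gives (2,2)='_' but target has 'X' -> reject
  (0,2)=X (1,2)=_ (2,3)=_ -> step gives (1,4)='X' but target has '_' -> reject
  (0,2)=X (1,2)=_ (2,3)=X -> step reproduces the target at every cell -> ACCEPT
  (0,2)=X (1,2)=X (2,3)=_ -> step gives (0,3)='_' but target has 'X' -> reject
  (0,2)=X (1,2)=X (2,3)=X -> step gives (0,3)='_' but target has 'X' -> reject
Unique solution: (0,2)=live, (1,2)=dead, (2,3)=live.
Check: live-neighbor counts of every cell in the completed generation 0:
32433
42654
31333
22443
Applying B3/S23 to generation 0 with these counts gives:
XX_XX
_X___
X_XXX
____X
which matches the target exactly.

Answer: _XXX_
_X_XX
___XX
_____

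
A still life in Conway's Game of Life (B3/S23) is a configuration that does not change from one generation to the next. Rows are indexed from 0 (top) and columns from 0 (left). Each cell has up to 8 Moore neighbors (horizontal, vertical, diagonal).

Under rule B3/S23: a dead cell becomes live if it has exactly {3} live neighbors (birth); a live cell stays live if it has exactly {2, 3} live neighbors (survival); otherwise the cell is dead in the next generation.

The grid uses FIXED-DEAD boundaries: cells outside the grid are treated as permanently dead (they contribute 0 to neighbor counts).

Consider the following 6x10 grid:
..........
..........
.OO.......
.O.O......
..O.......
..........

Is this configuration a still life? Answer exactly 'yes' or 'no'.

Answer: yes

Derivation:
Compute generation 1 and compare to generation 0 (given above):
Generation 1:
..........
..........
.OO.......
.O.O......
..O.......
..........
The grids are IDENTICAL -> still life.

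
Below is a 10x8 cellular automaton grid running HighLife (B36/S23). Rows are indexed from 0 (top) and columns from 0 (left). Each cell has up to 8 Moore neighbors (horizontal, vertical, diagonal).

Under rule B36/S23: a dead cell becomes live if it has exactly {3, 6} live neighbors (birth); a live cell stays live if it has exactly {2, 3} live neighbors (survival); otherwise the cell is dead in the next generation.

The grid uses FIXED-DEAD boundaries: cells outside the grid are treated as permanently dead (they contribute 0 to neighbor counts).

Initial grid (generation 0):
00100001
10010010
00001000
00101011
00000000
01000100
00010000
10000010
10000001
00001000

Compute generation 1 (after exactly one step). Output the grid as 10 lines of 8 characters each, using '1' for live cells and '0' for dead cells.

Answer: 00000000
00010000
00001011
00010100
00000110
00000000
00000000
00000000
00000000
00000000

Derivation:
Simulating step by step:
Generation 0 (given above): 18 live cells
Generation 1: 8 live cells
(generation 1 grid is the final answer)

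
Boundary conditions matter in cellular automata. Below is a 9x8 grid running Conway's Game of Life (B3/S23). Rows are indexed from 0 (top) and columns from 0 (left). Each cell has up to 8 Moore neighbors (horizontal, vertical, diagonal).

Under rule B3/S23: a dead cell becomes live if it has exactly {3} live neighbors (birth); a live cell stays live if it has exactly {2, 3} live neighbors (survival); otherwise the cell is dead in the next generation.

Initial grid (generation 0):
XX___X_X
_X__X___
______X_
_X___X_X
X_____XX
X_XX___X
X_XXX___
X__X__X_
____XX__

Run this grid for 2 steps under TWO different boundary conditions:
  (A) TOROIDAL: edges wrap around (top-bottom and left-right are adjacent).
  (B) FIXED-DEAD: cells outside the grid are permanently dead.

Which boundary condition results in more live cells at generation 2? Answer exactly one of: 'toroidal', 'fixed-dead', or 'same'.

Answer: same

Derivation:
Under TOROIDAL boundary, generation 2:
_XX_____
_X__X___
X___X___
_____XX_
___X_X__
_X___X__
X_X__X_X
_XXXXX__
____XX_X
Population = 24

Under FIXED-DEAD boundary, generation 2:
XX______
XX___XX_
____X__X
_____X_X
___X_X_X
X____XXX
X_X__X__
_X_XXX__
________
Population = 24

Comparison: toroidal=24, fixed-dead=24 -> same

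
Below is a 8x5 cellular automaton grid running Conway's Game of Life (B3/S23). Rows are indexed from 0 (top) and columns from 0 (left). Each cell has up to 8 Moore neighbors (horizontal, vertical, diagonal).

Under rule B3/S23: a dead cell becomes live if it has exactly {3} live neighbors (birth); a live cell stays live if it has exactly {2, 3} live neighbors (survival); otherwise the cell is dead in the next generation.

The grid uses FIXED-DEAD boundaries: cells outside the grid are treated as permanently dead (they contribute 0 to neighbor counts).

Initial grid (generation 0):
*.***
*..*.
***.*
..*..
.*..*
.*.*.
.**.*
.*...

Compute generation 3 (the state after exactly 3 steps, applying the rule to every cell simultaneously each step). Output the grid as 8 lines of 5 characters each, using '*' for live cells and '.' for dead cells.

Answer: .**..
*.*..
*....
.****
.....
..*..
.*..*
.***.

Derivation:
Simulating step by step:
Generation 0 (given above): 19 live cells
Generation 1: 20 live cells
.****
*....
*.*..
*.*..
.*.*.
**.**
**.*.
.**..
Generation 2: 17 live cells
.***.
*....
*....
*.**.
...**
...**
...**
***..
Generation 3: 15 live cells
(generation 3 grid is the final answer)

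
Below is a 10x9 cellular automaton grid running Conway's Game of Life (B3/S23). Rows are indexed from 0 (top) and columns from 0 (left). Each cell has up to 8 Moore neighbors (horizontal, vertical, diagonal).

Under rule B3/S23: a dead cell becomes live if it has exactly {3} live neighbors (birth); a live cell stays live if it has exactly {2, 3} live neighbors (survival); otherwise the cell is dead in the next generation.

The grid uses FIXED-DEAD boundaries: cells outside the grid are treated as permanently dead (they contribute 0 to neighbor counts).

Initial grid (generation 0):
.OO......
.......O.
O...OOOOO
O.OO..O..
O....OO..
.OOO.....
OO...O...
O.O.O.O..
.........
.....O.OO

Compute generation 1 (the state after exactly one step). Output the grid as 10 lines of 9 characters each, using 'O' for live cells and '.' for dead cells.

Answer: .........
.O...O.OO
.O.OOO..O
O..O.....
O...OOO..
..O.OOO..
O...OO...
O....O...
.....OOO.
.........

Derivation:
Simulating step by step:
Generation 0 (given above): 29 live cells
Generation 1: 27 live cells
(generation 1 grid is the final answer)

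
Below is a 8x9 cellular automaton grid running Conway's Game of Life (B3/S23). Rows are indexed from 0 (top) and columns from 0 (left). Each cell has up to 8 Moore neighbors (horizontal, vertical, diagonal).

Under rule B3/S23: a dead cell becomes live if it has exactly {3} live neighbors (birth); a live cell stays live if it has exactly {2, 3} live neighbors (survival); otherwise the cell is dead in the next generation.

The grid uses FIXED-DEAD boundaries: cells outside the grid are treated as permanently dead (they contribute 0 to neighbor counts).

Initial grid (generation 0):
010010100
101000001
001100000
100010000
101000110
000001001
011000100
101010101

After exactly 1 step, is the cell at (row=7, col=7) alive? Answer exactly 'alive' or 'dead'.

Answer: alive

Derivation:
Simulating step by step:
Generation 0 (given above): 24 live cells
Generation 1: 19 live cells
010000000
001000000
001100000
001000000
010001110
001001000
011100100
001101010

Cell (7,7) at generation 1: 1 -> alive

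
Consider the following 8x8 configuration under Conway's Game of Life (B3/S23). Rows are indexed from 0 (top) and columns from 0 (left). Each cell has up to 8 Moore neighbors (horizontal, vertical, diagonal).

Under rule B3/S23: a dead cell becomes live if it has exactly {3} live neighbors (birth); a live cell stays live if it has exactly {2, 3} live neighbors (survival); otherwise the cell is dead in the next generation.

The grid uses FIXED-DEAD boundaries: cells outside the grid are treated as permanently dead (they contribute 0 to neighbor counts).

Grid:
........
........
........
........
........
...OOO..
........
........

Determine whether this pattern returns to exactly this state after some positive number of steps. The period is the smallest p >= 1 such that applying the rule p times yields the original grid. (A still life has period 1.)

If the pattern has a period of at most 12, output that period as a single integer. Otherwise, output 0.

Simulating and comparing each generation to the original:
Gen 0 (original, given above): 3 live cells
Gen 1: 3 live cells, differs from original
Gen 2: 3 live cells, MATCHES original -> period = 2

Answer: 2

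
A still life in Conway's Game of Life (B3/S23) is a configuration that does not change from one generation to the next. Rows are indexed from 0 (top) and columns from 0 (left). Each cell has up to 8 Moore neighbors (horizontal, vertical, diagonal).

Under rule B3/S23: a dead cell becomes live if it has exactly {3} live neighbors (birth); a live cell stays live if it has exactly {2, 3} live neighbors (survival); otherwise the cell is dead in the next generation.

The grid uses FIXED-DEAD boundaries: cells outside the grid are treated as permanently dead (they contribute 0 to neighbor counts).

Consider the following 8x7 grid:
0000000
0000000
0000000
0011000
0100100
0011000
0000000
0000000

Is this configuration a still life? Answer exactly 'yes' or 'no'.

Answer: yes

Derivation:
Compute generation 1 and compare to generation 0 (given above):
Generation 1:
0000000
0000000
0000000
0011000
0100100
0011000
0000000
0000000
The grids are IDENTICAL -> still life.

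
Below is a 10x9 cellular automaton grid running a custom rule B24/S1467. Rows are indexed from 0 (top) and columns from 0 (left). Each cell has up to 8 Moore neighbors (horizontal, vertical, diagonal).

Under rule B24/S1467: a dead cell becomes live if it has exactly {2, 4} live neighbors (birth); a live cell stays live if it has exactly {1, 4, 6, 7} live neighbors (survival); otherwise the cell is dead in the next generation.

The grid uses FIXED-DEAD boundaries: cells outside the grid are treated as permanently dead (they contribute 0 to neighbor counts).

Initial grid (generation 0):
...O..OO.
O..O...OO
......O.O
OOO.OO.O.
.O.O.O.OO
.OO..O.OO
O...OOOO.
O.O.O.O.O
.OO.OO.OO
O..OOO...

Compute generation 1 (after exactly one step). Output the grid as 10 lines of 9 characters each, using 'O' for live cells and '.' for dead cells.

Answer: ..OOO....
..OOOOO..
.O.......
.......OO
O......OO
.....O..O
...O....O
....O....
.O....O..
O...O..OO

Derivation:
Simulating step by step:
Generation 0 (given above): 45 live cells
Generation 1: 25 live cells
(generation 1 grid is the final answer)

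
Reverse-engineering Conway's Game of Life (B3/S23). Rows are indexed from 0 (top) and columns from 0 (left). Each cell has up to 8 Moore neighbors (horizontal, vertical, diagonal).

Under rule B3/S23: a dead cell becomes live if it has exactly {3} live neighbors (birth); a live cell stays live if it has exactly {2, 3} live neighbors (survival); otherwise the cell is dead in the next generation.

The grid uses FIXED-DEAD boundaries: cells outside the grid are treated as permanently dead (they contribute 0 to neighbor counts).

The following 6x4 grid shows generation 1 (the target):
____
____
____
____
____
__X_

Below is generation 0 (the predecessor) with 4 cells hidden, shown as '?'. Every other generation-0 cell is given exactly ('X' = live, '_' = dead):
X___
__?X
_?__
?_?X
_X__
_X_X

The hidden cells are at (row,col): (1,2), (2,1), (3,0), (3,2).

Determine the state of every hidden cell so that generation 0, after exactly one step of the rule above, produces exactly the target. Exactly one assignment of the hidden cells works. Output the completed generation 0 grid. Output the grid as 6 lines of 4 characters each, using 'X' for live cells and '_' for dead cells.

Hidden generation-0 cells (in order): (1,2), (2,1), (3,0), (3,2).
A hidden cell only influences target cells in its own 3x3 neighborhood. Try each of the 2^4 = 16 assignments, step the completed generation 0 forward once under B3/S23, and compare with the target:
  (1,2)=_ (2,1)=_ (3,0)=_ (3,2)=_ -> step reproduces the target at every cell -> ACCEPT
  (1,2)=_ (2,1)=_ (3,0)=_ (3,2)=X -> step gives (2,2)='X' but target has '_' -> reject
  (1,2)=_ (2,1)=_ (3,0)=X (3,2)=_ -> step gives (4,0)='X' but target has '_' -> reject
  (1,2)=_ (2,1)=_ (3,0)=X (3,2)=X -> step gives (2,2)='X' but target has '_' -> reject
  (1,2)=_ (2,1)=X (3,0)=_ (3,2)=_ -> step gives (2,2)='X' but target has '_' -> reject
  (1,2)=_ (2,1)=X (3,0)=_ (3,2)=X -> step gives (2,3)='X' but target has '_' -> reject
  (1,2)=_ (2,1)=X (3,0)=X (3,2)=_ -> step gives (2,2)='X' but target has '_' -> reject
  (1,2)=_ (2,1)=X (3,0)=X (3,2)=X -> step gives (2,1)='X' but target has '_' -> reject
  (1,2)=X (2,1)=_ (3,0)=_ (3,2)=_ -> step gives (2,2)='X' but target has '_' -> reject
  (1,2)=X (2,1)=_ (3,0)=_ (3,2)=X -> step gives (3,2)='X' but target has '_' -> reject
  (1,2)=X (2,1)=_ (3,0)=X (3,2)=_ -> step gives (2,2)='X' but target has '_' -> reject
  (1,2)=X (2,1)=_ (3,0)=X (3,2)=X -> step gives (2,1)='X' but target has '_' -> reject
  (1,2)=X (2,1)=X (3,0)=_ (3,2)=_ -> step gives (1,1)='X' but target has '_' -> reject
  (1,2)=X (2,1)=X (3,0)=_ (3,2)=X -> step gives (1,1)='X' but target has '_' -> reject
  (1,2)=X (2,1)=X (3,0)=X (3,2)=_ -> step gives (1,1)='X' but target has '_' -> reject
  (1,2)=X (2,1)=X (3,0)=X (3,2)=X -> step gives (1,1)='X' but target has '_' -> reject
Unique solution: (1,2)=dead, (2,1)=dead, (3,0)=dead, (3,2)=dead.
Check: live-neighbor counts of every cell in the completed generation 0:
0111
1110
0022
1120
2142
2130
Applying B3/S23 to generation 0 with these counts gives:
____
____
____
____
____
__X_
which matches the target exactly.

Answer: X___
___X
____
___X
_X__
_X_X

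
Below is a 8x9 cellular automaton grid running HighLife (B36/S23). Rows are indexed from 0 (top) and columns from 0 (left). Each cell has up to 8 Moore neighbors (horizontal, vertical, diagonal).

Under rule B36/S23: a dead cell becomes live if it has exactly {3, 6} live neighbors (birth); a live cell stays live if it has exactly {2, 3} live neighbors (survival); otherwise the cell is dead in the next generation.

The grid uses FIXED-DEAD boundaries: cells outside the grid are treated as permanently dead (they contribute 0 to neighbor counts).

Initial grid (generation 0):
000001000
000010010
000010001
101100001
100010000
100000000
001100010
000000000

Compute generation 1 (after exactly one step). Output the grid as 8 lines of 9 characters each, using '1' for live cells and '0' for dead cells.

Answer: 000000000
000011000
000010011
010110000
100100000
010100000
000000000
000000000

Derivation:
Simulating step by step:
Generation 0 (given above): 15 live cells
Generation 1: 12 live cells
(generation 1 grid is the final answer)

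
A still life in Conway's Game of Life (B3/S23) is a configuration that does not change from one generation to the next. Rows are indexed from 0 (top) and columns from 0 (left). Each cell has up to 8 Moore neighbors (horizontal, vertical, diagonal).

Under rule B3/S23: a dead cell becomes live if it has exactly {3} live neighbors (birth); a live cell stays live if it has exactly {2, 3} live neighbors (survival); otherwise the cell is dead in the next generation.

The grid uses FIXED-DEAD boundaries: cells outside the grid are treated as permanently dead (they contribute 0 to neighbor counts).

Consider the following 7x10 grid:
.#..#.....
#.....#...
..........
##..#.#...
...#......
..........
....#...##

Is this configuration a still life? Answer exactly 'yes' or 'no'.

Compute generation 1 and compare to generation 0 (given above):
Generation 1:
..........
..........
##...#....
..........
..........
..........
..........
Cell (0,1) differs: gen0=1 vs gen1=0 -> NOT a still life.

Answer: no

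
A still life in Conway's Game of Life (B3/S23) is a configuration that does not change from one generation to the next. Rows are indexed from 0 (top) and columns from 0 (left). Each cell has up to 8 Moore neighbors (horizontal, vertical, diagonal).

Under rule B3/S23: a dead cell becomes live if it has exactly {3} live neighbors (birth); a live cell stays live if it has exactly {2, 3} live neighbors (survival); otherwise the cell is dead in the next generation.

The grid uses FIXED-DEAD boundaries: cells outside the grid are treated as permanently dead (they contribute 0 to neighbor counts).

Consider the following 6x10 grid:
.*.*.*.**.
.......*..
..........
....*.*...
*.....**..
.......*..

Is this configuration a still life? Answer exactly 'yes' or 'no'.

Answer: no

Derivation:
Compute generation 1 and compare to generation 0 (given above):
Generation 1:
......***.
......***.
..........
.....***..
.....***..
......**..
Cell (0,1) differs: gen0=1 vs gen1=0 -> NOT a still life.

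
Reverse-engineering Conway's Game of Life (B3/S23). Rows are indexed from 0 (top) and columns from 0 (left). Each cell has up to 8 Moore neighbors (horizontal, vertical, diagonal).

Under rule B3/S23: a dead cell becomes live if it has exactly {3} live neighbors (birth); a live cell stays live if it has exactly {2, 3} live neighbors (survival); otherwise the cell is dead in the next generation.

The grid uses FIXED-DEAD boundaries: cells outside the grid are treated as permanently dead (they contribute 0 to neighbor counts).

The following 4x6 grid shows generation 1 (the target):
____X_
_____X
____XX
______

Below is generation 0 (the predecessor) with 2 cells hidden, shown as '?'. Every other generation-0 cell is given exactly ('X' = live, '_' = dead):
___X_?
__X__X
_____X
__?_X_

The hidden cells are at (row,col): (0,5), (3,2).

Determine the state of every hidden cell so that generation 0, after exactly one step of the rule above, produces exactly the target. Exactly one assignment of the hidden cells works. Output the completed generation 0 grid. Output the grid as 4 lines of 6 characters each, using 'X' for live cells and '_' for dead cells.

Hidden generation-0 cells (in order): (0,5), (3,2).
A hidden cell only influences target cells in its own 3x3 neighborhood. Try each of the 2^2 = 4 assignments, step the completed generation 0 forward once under B3/S23, and compare with the target:
  (0,5)=_ (3,2)=_ -> step gives (0,4)='_' but target has 'X' -> reject
  (0,5)=_ (3,2)=X -> step gives (0,4)='_' but target has 'X' -> reject
  (0,5)=X (3,2)=_ -> step reproduces the target at every cell -> ACCEPT
  (0,5)=X (3,2)=X -> step gives (2,3)='X' but target has '_' -> reject
Unique solution: (0,5)=live, (3,2)=dead.
Check: live-neighbor counts of every cell in the completed generation 0:
012131
011242
011232
000112
Applying B3/S23 to generation 0 with these counts gives:
____X_
_____X
____XX
______
which matches the target exactly.

Answer: ___X_X
__X__X
_____X
____X_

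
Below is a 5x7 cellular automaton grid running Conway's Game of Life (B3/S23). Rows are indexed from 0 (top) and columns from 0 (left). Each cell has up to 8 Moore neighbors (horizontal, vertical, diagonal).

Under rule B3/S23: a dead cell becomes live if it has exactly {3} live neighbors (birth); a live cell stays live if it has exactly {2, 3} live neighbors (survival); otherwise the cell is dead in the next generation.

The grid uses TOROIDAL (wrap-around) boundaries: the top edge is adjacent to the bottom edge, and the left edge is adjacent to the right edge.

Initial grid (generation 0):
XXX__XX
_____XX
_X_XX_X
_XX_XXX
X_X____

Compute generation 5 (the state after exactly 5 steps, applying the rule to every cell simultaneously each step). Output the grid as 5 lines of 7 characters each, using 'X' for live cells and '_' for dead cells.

Simulating step by step:
Generation 0 (given above): 18 live cells
Generation 1: 8 live cells
__X__X_
___X___
_X_X___
____X_X
____X__
Generation 2: 12 live cells
___XX__
___XX__
__XXX__
___XXX_
___XX__
Generation 3: 6 live cells
__X__X_
_____X_
__X____
_____X_
__X____
Generation 4: 0 live cells
_______
_______
_______
_______
_______
Generation 5: 0 live cells
(generation 5 grid is the final answer)

Answer: _______
_______
_______
_______
_______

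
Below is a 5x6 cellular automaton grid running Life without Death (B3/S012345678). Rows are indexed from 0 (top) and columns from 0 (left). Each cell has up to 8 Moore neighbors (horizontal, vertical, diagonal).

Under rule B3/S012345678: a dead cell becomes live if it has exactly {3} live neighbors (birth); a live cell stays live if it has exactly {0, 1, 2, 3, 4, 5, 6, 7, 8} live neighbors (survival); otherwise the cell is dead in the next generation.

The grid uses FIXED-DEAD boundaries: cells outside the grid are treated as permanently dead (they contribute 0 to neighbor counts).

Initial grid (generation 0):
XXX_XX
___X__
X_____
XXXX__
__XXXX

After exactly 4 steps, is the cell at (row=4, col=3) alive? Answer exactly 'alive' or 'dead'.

Answer: alive

Derivation:
Simulating step by step:
Generation 0 (given above): 15 live cells
Generation 1: 20 live cells
XXXXXX
X_XXX_
X__X__
XXXX__
__XXXX
Generation 2: 21 live cells
XXXXXX
X_XXXX
X__X__
XXXX__
__XXXX
Generation 3: 21 live cells
XXXXXX
X_XXXX
X__X__
XXXX__
__XXXX
Generation 4: 21 live cells
XXXXXX
X_XXXX
X__X__
XXXX__
__XXXX

Cell (4,3) at generation 4: 1 -> alive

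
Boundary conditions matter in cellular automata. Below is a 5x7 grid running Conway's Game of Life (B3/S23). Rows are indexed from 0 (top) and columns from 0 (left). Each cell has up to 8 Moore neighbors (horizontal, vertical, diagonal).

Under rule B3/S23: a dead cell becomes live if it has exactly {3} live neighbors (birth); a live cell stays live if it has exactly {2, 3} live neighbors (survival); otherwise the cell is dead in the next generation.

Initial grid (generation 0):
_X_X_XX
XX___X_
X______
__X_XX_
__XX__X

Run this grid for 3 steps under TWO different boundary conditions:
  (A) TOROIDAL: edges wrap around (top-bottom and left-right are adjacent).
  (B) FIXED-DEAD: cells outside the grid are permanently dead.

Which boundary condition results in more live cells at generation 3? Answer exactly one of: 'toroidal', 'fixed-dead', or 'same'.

Under TOROIDAL boundary, generation 3:
_X_XX__
XXX___X
X______
__XXX__
_______
Population = 11

Under FIXED-DEAD boundary, generation 3:
_X_X___
___X___
__X____
X_X____
_XX____
Population = 8

Comparison: toroidal=11, fixed-dead=8 -> toroidal

Answer: toroidal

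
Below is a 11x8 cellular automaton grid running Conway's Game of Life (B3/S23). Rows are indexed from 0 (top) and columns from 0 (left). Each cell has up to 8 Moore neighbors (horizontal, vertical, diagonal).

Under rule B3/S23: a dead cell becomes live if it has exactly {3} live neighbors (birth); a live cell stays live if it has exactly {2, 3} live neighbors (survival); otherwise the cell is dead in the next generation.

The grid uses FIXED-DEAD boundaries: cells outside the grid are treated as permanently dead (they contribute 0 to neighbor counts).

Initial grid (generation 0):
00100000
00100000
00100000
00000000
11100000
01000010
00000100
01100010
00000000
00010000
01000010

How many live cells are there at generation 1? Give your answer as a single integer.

Simulating step by step:
Generation 0 (given above): 15 live cells
Generation 1: 15 live cells
00000000
01110000
00000000
00100000
11100000
11100000
01100110
00000000
00100000
00000000
00000000
Population at generation 1: 15

Answer: 15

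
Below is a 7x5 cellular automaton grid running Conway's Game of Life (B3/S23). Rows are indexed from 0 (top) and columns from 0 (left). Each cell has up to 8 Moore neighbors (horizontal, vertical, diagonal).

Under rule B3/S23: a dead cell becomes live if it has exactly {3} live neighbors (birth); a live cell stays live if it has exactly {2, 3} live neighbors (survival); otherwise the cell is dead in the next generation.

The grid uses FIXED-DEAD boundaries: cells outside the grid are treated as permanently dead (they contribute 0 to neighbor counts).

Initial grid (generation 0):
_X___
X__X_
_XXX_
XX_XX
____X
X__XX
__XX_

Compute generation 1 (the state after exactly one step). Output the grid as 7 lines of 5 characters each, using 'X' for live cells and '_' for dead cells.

Answer: _____
X__X_
_____
XX__X
XXX__
__X_X
__XXX

Derivation:
Simulating step by step:
Generation 0 (given above): 16 live cells
Generation 1: 13 live cells
(generation 1 grid is the final answer)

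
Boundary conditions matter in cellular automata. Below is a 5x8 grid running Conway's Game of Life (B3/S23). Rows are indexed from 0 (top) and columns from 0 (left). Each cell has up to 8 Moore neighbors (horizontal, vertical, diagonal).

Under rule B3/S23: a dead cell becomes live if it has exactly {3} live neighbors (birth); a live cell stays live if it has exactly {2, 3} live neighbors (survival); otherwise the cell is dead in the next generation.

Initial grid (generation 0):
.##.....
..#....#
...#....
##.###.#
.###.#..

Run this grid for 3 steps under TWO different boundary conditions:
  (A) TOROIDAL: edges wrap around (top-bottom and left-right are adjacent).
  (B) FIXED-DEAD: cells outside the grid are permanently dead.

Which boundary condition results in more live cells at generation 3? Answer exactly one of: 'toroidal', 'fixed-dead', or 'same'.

Answer: same

Derivation:
Under TOROIDAL boundary, generation 3:
......##
.#.#.#.#
.....###
..#.....
...#.#.#
Population = 13

Under FIXED-DEAD boundary, generation 3:
..#.....
...#.#..
...####.
.##....#
.#...##.
Population = 13

Comparison: toroidal=13, fixed-dead=13 -> same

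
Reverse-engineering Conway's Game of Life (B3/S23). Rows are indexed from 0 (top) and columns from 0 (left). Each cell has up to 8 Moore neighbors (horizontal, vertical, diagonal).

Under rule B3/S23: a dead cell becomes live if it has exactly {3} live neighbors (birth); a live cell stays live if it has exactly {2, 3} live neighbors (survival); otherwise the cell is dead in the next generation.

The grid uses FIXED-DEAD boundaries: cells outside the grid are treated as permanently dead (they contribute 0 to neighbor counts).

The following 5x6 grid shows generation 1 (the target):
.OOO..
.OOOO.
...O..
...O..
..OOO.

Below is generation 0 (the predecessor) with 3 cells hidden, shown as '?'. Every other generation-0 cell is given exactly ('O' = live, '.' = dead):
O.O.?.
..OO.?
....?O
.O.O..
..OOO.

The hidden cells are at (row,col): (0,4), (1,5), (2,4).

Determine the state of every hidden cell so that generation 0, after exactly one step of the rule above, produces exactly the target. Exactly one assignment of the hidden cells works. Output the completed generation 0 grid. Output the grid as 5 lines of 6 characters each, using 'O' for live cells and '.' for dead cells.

Answer: O.O...
..OO.O
.....O
.O.O..
..OOO.

Derivation:
Hidden generation-0 cells (in order): (0,4), (1,5), (2,4).
A hidden cell only influences target cells in its own 3x3 neighborhood. Try each of the 2^3 = 8 assignments, step the completed generation 0 forward once under B3/S23, and compare with the target:
  (0,4)=. (1,5)=. (2,4)=. -> step gives (1,4)='.' but target has 'O' -> reject
  (0,4)=. (1,5)=. (2,4)=O -> step gives (2,3)='.' but target has 'O' -> reject
  (0,4)=. (1,5)=O (2,4)=. -> step reproduces the target at every cell -> ACCEPT
  (0,4)=. (1,5)=O (2,4)=O -> step gives (1,4)='.' but target has 'O' -> reject
  (0,4)=O (1,5)=. (2,4)=. -> step gives (0,3)='.' but target has 'O' -> reject
  (0,4)=O (1,5)=. (2,4)=O -> step gives (0,3)='.' but target has 'O' -> reject
  (0,4)=O (1,5)=O (2,4)=. -> step gives (0,3)='.' but target has 'O' -> reject
  (0,4)=O (1,5)=O (2,4)=O -> step gives (0,3)='.' but target has 'O' -> reject
Unique solution: (0,4)=dead, (1,5)=live, (2,4)=dead.
Check: live-neighbor counts of every cell in the completed generation 0:
032321
132231
124341
114342
123321
Applying B3/S23 to generation 0 with these counts gives:
.OOO..
.OOOO.
...O..
...O..
..OOO.
which matches the target exactly.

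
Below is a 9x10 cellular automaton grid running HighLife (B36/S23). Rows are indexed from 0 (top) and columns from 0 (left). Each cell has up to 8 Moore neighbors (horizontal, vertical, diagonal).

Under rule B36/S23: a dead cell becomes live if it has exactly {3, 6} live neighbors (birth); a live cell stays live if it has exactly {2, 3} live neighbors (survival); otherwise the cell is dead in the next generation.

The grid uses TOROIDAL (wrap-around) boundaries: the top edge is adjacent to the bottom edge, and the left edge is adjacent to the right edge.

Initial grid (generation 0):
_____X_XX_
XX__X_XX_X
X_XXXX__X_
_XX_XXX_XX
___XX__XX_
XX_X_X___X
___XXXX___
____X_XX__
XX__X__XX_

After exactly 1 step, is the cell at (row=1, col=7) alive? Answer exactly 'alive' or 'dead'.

Simulating step by step:
Generation 0 (given above): 43 live cells
Generation 1: 23 live cells
____XX____
XXX_______
_X_______X
XX____X___
_______X__
X______XXX
X_XX___X__
_____X__X_
____X____X

Cell (1,7) at generation 1: 0 -> dead

Answer: dead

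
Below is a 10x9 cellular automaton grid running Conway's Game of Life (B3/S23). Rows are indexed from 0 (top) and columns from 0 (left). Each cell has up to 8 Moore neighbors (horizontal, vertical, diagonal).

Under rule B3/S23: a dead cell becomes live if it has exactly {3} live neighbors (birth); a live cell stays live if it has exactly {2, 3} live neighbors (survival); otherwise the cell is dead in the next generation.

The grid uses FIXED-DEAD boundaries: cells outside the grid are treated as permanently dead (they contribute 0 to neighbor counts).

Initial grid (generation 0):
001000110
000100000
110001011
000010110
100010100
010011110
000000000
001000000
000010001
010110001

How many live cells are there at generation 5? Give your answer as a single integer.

Simulating step by step:
Generation 0 (given above): 27 live cells
Generation 1: 22 live cells
000000000
011000001
000011011
110010001
000110000
000010110
000001100
000000000
001010000
000110000
Generation 2: 25 live cells
000000000
000000011
101111011
000000011
000110010
000110110
000001110
000001000
000010000
000110000
Generation 3: 22 live cells
000000000
000110111
000110000
001001000
000111000
000100001
000000010
000011000
000111000
000110000
Generation 4: 20 live cells
000000010
000111010
001000110
001001000
001101000
000100000
000010000
000101100
000000000
000101000
Generation 5: 24 live cells
000010100
000111011
001000010
011011000
001100000
001100000
000111000
000011000
000001100
000000000
Population at generation 5: 24

Answer: 24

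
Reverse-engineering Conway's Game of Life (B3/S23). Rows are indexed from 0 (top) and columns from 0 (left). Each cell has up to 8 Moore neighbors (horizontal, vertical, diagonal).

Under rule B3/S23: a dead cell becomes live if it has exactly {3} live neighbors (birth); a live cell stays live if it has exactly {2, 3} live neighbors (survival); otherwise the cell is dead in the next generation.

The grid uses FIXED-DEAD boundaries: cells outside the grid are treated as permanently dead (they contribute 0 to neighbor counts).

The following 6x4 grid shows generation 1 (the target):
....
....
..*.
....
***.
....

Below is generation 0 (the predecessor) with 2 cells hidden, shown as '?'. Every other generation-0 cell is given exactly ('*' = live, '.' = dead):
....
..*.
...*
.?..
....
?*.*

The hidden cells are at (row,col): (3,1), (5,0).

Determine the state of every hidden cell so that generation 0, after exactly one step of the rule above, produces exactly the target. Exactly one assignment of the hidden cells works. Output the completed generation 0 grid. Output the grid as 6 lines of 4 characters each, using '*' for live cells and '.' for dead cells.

Hidden generation-0 cells (in order): (3,1), (5,0).
A hidden cell only influences target cells in its own 3x3 neighborhood. Try each of the 2^2 = 4 assignments, step the completed generation 0 forward once under B3/S23, and compare with the target:
  (3,1)=. (5,0)=. -> step gives (2,2)='.' but target has '*' -> reject
  (3,1)=. (5,0)=* -> step gives (2,2)='.' but target has '*' -> reject
  (3,1)=* (5,0)=. -> step gives (4,0)='.' but target has '*' -> reject
  (3,1)=* (5,0)=* -> step reproduces the target at every cell -> ACCEPT
Unique solution: (3,1)=live, (5,0)=live.
Check: live-neighbor counts of every cell in the completed generation 0:
0111
0112
1231
1021
3331
1120
Applying B3/S23 to generation 0 with these counts gives:
....
....
..*.
....
***.
....
which matches the target exactly.

Answer: ....
..*.
...*
.*..
....
**.*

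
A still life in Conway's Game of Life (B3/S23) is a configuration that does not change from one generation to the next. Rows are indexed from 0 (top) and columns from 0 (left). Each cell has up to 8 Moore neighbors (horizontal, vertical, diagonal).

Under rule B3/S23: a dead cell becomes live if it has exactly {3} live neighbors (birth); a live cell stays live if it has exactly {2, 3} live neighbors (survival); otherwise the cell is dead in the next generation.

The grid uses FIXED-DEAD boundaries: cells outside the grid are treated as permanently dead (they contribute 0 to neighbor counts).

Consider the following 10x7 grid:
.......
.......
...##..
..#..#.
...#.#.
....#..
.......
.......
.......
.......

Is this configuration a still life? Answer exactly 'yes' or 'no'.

Compute generation 1 and compare to generation 0 (given above):
Generation 1:
.......
.......
...##..
..#..#.
...#.#.
....#..
.......
.......
.......
.......
The grids are IDENTICAL -> still life.

Answer: yes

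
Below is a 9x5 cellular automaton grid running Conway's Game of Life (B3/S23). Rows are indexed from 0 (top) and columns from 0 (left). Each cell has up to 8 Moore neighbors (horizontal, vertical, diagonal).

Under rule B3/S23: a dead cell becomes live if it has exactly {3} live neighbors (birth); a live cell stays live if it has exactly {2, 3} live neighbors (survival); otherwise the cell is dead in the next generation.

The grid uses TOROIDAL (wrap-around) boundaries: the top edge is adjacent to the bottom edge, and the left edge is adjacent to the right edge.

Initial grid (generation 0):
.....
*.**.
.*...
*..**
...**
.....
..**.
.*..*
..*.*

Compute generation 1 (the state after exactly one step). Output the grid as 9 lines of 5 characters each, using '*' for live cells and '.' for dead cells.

Simulating step by step:
Generation 0 (given above): 15 live cells
Generation 1: 20 live cells
(generation 1 grid is the final answer)

Answer: .**.*
.**..
.*...
*.**.
*..*.
..*.*
..**.
**..*
*..*.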